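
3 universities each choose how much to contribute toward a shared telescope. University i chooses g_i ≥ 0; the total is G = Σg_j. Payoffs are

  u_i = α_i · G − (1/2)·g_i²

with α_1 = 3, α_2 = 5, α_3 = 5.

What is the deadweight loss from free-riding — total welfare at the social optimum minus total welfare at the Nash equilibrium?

114

University i's FOC: ∂u_i/∂g_i = α_i − g_i = 0, so g_i* = α_i.
NE contributions = (3, 5, 5); G = 13.
W^NE = (Σα)·G − ½Σα_i² = 13² − ½·59 = 139.5.
Planner sets g_i = Σα_j = 13 for every i, so G^SO = 3·13 = 39.
W^SO = (Σα)·G^SO − ½·3·(Σα)² = (3/2)·13² = 253.5.
Deadweight loss = W^SO − W^NE = 114.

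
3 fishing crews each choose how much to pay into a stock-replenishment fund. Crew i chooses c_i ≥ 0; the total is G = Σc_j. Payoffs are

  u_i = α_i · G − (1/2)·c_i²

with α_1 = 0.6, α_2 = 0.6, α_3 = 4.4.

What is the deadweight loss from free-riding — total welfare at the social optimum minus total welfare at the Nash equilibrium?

25.72

Crew i's FOC: ∂u_i/∂c_i = α_i − c_i = 0, so c_i* = α_i.
NE contributions = (0.6, 0.6, 4.4); G = 5.6.
W^NE = (Σα)·G − ½Σα_i² = 5.6² − ½·20.08 = 21.32.
Planner sets c_i = Σα_j = 5.6 for every i, so G^SO = 3·5.6 = 16.8.
W^SO = (Σα)·G^SO − ½·3·(Σα)² = (3/2)·5.6² = 47.04.
Deadweight loss = W^SO − W^NE = 25.72.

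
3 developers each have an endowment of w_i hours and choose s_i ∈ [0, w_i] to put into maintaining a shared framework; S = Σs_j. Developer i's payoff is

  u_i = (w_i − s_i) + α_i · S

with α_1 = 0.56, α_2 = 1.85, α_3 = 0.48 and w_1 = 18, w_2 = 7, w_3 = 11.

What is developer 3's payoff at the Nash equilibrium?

∂u_i/∂s_i = α_i − 1, so developer i contributes w_i if α_i > 1, else 0.
α_i > 1 for i ∈ {2}; NE contributions (0, 7, 0), S = 7.
u_3 = (11 − 0) + 0.48·7 = 14.36.

14.36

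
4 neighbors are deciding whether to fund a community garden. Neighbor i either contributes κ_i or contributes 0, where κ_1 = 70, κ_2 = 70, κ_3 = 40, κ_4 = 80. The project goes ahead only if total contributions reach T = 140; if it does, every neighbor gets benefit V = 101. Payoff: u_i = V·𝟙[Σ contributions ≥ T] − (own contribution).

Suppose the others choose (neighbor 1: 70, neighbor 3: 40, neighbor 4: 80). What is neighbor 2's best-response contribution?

Others' total = 190 ≥ 140; contributing adds cost 70 for no extra benefit.
Best response: 0.

0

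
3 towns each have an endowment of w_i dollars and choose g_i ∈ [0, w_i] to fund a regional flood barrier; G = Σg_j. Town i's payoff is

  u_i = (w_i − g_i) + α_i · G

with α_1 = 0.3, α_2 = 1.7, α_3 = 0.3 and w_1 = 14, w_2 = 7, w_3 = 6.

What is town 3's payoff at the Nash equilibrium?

∂u_i/∂g_i = α_i − 1, so town i contributes w_i if α_i > 1, else 0.
α_i > 1 for i ∈ {2}; NE contributions (0, 7, 0), G = 7.
u_3 = (6 − 0) + 0.3·7 = 8.1.

8.1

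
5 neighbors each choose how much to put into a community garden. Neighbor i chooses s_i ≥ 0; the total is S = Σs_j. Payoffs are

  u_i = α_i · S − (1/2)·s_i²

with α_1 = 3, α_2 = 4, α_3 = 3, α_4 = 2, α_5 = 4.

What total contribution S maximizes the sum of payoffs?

Planner FOC: ∂(Σu_j)/∂s_i = (Σα_j) − s_i = 0, so s_i^SO = Σα_j = 16 for every i; S^SO = 80.

80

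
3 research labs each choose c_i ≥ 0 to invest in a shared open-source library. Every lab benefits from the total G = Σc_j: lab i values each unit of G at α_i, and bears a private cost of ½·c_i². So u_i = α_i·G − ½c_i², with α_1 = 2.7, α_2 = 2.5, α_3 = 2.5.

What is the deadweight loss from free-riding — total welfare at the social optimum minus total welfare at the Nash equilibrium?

Lab i's FOC: ∂u_i/∂c_i = α_i − c_i = 0, so c_i* = α_i.
NE contributions = (2.7, 2.5, 2.5); G = 7.7.
W^NE = (Σα)·G − ½Σα_i² = 7.7² − ½·19.79 = 49.395.
Planner sets c_i = Σα_j = 7.7 for every i, so G^SO = 3·7.7 = 23.1.
W^SO = (Σα)·G^SO − ½·3·(Σα)² = (3/2)·7.7² = 88.935.
Deadweight loss = W^SO − W^NE = 39.54.

39.54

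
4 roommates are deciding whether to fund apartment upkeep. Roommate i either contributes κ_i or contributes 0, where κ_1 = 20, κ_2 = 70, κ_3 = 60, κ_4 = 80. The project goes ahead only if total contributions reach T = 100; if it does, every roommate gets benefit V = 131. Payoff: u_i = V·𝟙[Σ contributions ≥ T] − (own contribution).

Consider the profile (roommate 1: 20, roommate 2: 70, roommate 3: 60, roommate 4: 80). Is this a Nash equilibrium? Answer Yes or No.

Total = 230 ≥ 100: provided.
Roommate 1 (pledges 20, payoff 111): dropping to 0 → total 210, payoff 131. Profitable deviation.

No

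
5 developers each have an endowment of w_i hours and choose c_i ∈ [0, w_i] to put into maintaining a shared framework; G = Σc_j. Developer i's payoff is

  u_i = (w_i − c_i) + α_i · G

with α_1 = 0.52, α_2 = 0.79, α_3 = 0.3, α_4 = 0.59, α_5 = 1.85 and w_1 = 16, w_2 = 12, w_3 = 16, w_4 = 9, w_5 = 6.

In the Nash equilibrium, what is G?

6

∂u_i/∂c_i = α_i − 1, so developer i contributes w_i if α_i > 1, else 0.
α_i > 1 for i ∈ {5}; NE contributions (0, 0, 0, 0, 6), G = 6.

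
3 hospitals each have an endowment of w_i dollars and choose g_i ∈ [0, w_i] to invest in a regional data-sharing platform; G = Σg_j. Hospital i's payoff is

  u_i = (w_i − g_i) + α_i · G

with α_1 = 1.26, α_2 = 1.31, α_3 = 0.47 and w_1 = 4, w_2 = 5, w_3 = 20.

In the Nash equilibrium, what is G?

9

∂u_i/∂g_i = α_i − 1, so hospital i contributes w_i if α_i > 1, else 0.
α_i > 1 for i ∈ {1, 2}; NE contributions (4, 5, 0), G = 9.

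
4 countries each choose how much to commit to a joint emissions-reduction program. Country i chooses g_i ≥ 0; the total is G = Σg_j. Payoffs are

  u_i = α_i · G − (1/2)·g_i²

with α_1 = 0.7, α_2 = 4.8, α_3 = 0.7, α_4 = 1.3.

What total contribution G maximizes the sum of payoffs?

Planner FOC: ∂(Σu_j)/∂g_i = (Σα_j) − g_i = 0, so g_i^SO = Σα_j = 7.5 for every i; G^SO = 30.

30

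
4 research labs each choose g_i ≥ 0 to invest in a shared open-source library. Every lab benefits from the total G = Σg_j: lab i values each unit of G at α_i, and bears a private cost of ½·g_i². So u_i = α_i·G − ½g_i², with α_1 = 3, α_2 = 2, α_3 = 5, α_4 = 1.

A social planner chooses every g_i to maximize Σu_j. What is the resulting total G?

44

Planner FOC: ∂(Σu_j)/∂g_i = (Σα_j) − g_i = 0, so g_i^SO = Σα_j = 11 for every i; G^SO = 44.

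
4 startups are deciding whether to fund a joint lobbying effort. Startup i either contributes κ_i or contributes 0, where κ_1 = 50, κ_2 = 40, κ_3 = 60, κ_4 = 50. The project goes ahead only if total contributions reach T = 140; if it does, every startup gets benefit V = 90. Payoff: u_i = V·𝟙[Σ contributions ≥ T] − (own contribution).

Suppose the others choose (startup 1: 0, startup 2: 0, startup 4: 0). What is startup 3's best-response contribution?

0

Others' total = 0. Even contributing 60 gives 60 < 140: no benefit either way.
Best response: 0.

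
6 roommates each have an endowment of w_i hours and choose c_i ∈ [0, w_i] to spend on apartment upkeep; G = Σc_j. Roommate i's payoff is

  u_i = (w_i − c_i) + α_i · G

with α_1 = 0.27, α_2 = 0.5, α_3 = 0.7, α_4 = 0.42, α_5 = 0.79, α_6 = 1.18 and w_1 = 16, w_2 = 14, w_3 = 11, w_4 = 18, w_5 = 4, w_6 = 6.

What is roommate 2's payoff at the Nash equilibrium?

∂u_i/∂c_i = α_i − 1, so roommate i contributes w_i if α_i > 1, else 0.
α_i > 1 for i ∈ {6}; NE contributions (0, 0, 0, 0, 0, 6), G = 6.
u_2 = (14 − 0) + 0.5·6 = 17.

17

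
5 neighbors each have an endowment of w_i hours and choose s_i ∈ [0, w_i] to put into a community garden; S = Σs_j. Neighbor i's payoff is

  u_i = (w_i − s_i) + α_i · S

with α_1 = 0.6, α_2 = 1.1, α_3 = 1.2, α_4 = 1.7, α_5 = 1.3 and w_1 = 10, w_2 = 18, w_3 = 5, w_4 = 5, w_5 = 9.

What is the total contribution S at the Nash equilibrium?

∂u_i/∂s_i = α_i − 1, so neighbor i contributes w_i if α_i > 1, else 0.
α_i > 1 for i ∈ {2, 3, 4, 5}; NE contributions (0, 18, 5, 5, 9), S = 37.

37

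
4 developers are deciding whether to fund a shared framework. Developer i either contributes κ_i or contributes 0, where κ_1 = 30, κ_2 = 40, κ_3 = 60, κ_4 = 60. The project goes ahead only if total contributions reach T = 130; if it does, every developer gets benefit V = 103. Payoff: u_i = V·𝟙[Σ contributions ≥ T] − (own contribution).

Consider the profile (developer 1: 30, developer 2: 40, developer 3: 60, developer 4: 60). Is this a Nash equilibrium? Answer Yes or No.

Total = 190 ≥ 130: provided.
Developer 1 (pledges 30, payoff 73): dropping to 0 → total 160, payoff 103. Profitable deviation.

No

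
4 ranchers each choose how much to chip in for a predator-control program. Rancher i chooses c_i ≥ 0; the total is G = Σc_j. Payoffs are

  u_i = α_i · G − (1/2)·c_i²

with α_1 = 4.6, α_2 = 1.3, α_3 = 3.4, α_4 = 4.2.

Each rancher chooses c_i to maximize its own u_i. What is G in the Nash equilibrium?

13.5

Rancher i's FOC: ∂u_i/∂c_i = α_i − c_i = 0, so c_i* = α_i.
NE contributions = (4.6, 1.3, 3.4, 4.2); G = 13.5.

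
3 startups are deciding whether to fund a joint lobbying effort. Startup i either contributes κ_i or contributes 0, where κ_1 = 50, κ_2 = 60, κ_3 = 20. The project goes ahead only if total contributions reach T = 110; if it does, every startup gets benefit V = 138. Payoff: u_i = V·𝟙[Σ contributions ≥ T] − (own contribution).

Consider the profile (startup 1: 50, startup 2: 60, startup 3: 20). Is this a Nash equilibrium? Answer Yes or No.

Total = 130 ≥ 110: provided.
Startup 1 (pledges 50, payoff 88): dropping to 0 → total 80, payoff 0. No gain.
Startup 2 (pledges 60, payoff 78): dropping to 0 → total 70, payoff 0. No gain.
Startup 3 (pledges 20, payoff 118): dropping to 0 → total 110, payoff 138. Profitable deviation.

No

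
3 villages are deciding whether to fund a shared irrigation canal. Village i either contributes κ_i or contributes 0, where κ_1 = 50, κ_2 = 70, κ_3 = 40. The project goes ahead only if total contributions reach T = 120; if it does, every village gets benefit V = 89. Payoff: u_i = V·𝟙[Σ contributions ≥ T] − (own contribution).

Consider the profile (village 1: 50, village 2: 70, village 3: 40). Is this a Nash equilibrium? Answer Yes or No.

Total = 160 ≥ 120: provided.
Village 1 (pledges 50, payoff 39): dropping to 0 → total 110, payoff 0. No gain.
Village 2 (pledges 70, payoff 19): dropping to 0 → total 90, payoff 0. No gain.
Village 3 (pledges 40, payoff 49): dropping to 0 → total 120, payoff 89. Profitable deviation.

No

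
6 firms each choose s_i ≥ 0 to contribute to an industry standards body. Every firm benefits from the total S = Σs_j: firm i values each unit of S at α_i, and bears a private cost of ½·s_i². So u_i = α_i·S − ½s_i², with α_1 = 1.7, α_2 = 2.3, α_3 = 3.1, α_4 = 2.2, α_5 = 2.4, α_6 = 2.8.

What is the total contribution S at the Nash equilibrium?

Firm i's FOC: ∂u_i/∂s_i = α_i − s_i = 0, so s_i* = α_i.
NE contributions = (1.7, 2.3, 3.1, 2.2, 2.4, 2.8); S = 14.5.

14.5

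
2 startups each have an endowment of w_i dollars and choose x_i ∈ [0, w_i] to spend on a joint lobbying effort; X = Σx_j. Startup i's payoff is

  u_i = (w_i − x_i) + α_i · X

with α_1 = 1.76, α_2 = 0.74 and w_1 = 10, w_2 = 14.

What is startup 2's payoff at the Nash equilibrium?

21.4

∂u_i/∂x_i = α_i − 1, so startup i contributes w_i if α_i > 1, else 0.
α_i > 1 for i ∈ {1}; NE contributions (10, 0), X = 10.
u_2 = (14 − 0) + 0.74·10 = 21.4.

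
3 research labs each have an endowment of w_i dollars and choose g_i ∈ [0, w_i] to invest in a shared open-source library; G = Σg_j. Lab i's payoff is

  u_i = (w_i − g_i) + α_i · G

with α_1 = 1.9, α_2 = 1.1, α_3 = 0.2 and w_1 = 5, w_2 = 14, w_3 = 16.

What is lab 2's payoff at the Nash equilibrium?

20.9

∂u_i/∂g_i = α_i − 1, so lab i contributes w_i if α_i > 1, else 0.
α_i > 1 for i ∈ {1, 2}; NE contributions (5, 14, 0), G = 19.
u_2 = (14 − 14) + 1.1·19 = 20.9.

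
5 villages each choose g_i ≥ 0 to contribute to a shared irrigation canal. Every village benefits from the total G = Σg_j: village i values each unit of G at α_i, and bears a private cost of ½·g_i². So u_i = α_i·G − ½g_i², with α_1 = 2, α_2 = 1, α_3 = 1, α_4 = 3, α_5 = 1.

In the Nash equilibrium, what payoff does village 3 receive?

7.5

Village i's FOC: ∂u_i/∂g_i = α_i − g_i = 0, so g_i* = α_i.
NE contributions = (2, 1, 1, 3, 1); G = 8.
u_3 = α_3·G − ½·(g_3)² = 1·8 − ½·1² = 7.5.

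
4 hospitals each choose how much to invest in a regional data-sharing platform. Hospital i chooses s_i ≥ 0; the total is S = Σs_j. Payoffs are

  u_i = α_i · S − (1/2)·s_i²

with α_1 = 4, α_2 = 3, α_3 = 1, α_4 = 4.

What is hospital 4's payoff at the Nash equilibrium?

Hospital i's FOC: ∂u_i/∂s_i = α_i − s_i = 0, so s_i* = α_i.
NE contributions = (4, 3, 1, 4); S = 12.
u_4 = α_4·S − ½·(s_4)² = 4·12 − ½·4² = 40.

40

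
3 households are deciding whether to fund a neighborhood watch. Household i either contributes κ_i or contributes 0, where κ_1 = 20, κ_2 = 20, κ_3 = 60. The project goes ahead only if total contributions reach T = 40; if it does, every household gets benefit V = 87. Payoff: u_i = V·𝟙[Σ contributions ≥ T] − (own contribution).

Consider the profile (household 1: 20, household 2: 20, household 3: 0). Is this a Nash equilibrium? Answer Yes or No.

Yes

Total = 40 ≥ 40: provided.
Household 1 (pledges 20, payoff 67): dropping to 0 → total 20, payoff 0. No gain.
Household 2 (pledges 20, payoff 67): dropping to 0 → total 20, payoff 0. No gain.
Household 3 (pledges 0, payoff 87): pledging 60 → total 100, payoff 27. No gain.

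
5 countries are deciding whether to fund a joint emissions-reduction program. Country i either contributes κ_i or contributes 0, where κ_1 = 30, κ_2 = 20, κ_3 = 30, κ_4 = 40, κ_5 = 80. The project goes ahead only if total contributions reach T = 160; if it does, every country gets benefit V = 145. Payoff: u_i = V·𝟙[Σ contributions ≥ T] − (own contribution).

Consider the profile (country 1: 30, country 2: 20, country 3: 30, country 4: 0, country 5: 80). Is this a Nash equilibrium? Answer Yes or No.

Yes

Total = 160 ≥ 160: provided.
Country 1 (pledges 30, payoff 115): dropping to 0 → total 130, payoff 0. No gain.
Country 2 (pledges 20, payoff 125): dropping to 0 → total 140, payoff 0. No gain.
Country 3 (pledges 30, payoff 115): dropping to 0 → total 130, payoff 0. No gain.
Country 4 (pledges 0, payoff 145): pledging 40 → total 200, payoff 105. No gain.
Country 5 (pledges 80, payoff 65): dropping to 0 → total 80, payoff 0. No gain.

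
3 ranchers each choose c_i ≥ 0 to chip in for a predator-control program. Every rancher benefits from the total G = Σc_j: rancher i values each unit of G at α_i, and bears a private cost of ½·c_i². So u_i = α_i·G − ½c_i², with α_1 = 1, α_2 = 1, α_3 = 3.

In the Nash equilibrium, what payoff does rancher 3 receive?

10.5

Rancher i's FOC: ∂u_i/∂c_i = α_i − c_i = 0, so c_i* = α_i.
NE contributions = (1, 1, 3); G = 5.
u_3 = α_3·G − ½·(c_3)² = 3·5 − ½·3² = 10.5.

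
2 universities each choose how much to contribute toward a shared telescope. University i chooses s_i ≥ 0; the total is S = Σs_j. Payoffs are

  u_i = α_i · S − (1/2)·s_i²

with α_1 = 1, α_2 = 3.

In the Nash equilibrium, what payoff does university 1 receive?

University i's FOC: ∂u_i/∂s_i = α_i − s_i = 0, so s_i* = α_i.
NE contributions = (1, 3); S = 4.
u_1 = α_1·S − ½·(s_1)² = 1·4 − ½·1² = 3.5.

3.5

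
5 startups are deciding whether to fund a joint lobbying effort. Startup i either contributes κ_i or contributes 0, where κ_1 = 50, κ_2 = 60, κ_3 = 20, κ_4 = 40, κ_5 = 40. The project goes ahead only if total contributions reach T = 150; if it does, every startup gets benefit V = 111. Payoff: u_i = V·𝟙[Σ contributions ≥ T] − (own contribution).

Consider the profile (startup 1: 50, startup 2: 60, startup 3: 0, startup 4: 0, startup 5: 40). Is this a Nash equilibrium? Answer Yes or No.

Total = 150 ≥ 150: provided.
Startup 1 (pledges 50, payoff 61): dropping to 0 → total 100, payoff 0. No gain.
Startup 2 (pledges 60, payoff 51): dropping to 0 → total 90, payoff 0. No gain.
Startup 3 (pledges 0, payoff 111): pledging 20 → total 170, payoff 91. No gain.
Startup 4 (pledges 0, payoff 111): pledging 40 → total 190, payoff 71. No gain.
Startup 5 (pledges 40, payoff 71): dropping to 0 → total 110, payoff 0. No gain.

Yes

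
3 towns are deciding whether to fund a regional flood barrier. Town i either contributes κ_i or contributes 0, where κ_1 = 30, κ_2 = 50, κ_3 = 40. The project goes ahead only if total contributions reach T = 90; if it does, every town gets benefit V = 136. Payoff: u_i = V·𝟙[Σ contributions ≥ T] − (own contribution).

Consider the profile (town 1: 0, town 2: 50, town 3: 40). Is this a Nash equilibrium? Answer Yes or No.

Total = 90 ≥ 90: provided.
Town 1 (pledges 0, payoff 136): pledging 30 → total 120, payoff 106. No gain.
Town 2 (pledges 50, payoff 86): dropping to 0 → total 40, payoff 0. No gain.
Town 3 (pledges 40, payoff 96): dropping to 0 → total 50, payoff 0. No gain.

Yes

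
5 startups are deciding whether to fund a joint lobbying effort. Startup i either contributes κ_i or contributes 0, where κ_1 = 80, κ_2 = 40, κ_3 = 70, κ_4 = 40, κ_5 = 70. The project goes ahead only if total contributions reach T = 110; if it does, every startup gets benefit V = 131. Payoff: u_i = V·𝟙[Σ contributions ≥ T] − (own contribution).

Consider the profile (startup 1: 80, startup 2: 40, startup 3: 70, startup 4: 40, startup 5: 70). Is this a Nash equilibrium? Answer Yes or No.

No

Total = 300 ≥ 110: provided.
Startup 1 (pledges 80, payoff 51): dropping to 0 → total 220, payoff 131. Profitable deviation.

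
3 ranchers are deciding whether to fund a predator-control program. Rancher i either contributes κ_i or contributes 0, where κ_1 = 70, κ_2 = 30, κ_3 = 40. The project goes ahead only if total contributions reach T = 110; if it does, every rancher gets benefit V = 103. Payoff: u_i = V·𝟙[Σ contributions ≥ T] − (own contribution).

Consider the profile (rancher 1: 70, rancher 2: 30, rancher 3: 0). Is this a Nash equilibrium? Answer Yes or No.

No

Total = 100 < 110: not provided.
Rancher 1 (pledges 70, payoff -70): dropping to 0 → total 30, payoff 0. Profitable deviation.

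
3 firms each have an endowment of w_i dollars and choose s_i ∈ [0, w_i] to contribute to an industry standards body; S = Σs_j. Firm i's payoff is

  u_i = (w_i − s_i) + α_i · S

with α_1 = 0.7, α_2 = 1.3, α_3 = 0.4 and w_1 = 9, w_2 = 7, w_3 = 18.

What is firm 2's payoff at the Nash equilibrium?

∂u_i/∂s_i = α_i − 1, so firm i contributes w_i if α_i > 1, else 0.
α_i > 1 for i ∈ {2}; NE contributions (0, 7, 0), S = 7.
u_2 = (7 − 7) + 1.3·7 = 9.1.

9.1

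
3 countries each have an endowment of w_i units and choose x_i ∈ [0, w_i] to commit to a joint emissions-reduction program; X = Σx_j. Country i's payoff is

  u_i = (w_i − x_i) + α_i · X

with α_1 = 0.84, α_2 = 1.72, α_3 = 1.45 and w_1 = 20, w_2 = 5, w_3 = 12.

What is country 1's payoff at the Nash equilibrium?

∂u_i/∂x_i = α_i − 1, so country i contributes w_i if α_i > 1, else 0.
α_i > 1 for i ∈ {2, 3}; NE contributions (0, 5, 12), X = 17.
u_1 = (20 − 0) + 0.84·17 = 34.28.

34.28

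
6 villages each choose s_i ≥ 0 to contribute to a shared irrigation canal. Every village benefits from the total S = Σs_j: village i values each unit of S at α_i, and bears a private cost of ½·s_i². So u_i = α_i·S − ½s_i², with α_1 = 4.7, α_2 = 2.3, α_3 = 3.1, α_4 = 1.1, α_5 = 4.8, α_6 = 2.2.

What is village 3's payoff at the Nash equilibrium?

Village i's FOC: ∂u_i/∂s_i = α_i − s_i = 0, so s_i* = α_i.
NE contributions = (4.7, 2.3, 3.1, 1.1, 4.8, 2.2); S = 18.2.
u_3 = α_3·S − ½·(s_3)² = 3.1·18.2 − ½·3.1² = 51.615.

51.615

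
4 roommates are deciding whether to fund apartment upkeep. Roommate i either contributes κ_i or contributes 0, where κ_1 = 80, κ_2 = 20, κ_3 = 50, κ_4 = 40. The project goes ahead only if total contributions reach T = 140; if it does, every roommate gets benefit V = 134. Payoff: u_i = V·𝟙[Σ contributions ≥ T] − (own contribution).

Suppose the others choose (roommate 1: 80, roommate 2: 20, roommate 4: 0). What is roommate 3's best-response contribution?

50

Others' total = 100. Contributing 50 brings total to 150 ≥ 140: gain V − κ_3 = 84.
Best response: 50.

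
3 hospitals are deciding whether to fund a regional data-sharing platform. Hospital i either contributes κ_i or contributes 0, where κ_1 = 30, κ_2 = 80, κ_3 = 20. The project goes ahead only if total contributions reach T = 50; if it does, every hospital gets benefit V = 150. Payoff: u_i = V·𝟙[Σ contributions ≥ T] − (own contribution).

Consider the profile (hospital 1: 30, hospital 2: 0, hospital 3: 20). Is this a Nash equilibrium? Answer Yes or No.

Yes

Total = 50 ≥ 50: provided.
Hospital 1 (pledges 30, payoff 120): dropping to 0 → total 20, payoff 0. No gain.
Hospital 2 (pledges 0, payoff 150): pledging 80 → total 130, payoff 70. No gain.
Hospital 3 (pledges 20, payoff 130): dropping to 0 → total 30, payoff 0. No gain.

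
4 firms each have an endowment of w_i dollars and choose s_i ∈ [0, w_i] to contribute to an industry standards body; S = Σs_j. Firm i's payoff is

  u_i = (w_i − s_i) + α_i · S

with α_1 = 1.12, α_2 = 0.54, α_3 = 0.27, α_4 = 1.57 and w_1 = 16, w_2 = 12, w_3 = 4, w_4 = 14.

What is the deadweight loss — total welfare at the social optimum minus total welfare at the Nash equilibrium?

40

∂u_i/∂s_i = α_i − 1, so firm i contributes w_i if α_i > 1, else 0.
α_i > 1 for i ∈ {1, 4}; NE contributions (16, 0, 0, 14), S = 30.
W^NE = Σw_i − S^NE + (Σα_i)·S^NE = 46 + 2.5·30 = 121.
Planner: ∂(Σu_j)/∂s_i = Σα_j − 1 = 2.5 > 0, so everyone contributes w_i; S^SO = 46, W^SO = 46 + 2.5·46 = 161.
Deadweight loss = 40.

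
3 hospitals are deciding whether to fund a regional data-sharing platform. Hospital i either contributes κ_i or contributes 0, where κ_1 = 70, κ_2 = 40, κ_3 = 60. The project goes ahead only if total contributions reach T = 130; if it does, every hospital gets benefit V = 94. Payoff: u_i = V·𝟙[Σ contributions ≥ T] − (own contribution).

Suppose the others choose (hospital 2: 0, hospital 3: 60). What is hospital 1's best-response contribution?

70

Others' total = 60. Contributing 70 brings total to 130 ≥ 130: gain V − κ_1 = 24.
Best response: 70.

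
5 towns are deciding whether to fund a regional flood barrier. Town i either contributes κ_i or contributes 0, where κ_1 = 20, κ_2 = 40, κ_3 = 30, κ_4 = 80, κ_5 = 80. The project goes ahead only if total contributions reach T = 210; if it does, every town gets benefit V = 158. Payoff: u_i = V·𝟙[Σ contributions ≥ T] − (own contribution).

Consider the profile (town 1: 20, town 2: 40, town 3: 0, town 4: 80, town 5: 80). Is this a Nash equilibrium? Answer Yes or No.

Total = 220 ≥ 210: provided.
Town 1 (pledges 20, payoff 138): dropping to 0 → total 200, payoff 0. No gain.
Town 2 (pledges 40, payoff 118): dropping to 0 → total 180, payoff 0. No gain.
Town 3 (pledges 0, payoff 158): pledging 30 → total 250, payoff 128. No gain.
Town 4 (pledges 80, payoff 78): dropping to 0 → total 140, payoff 0. No gain.
Town 5 (pledges 80, payoff 78): dropping to 0 → total 140, payoff 0. No gain.

Yes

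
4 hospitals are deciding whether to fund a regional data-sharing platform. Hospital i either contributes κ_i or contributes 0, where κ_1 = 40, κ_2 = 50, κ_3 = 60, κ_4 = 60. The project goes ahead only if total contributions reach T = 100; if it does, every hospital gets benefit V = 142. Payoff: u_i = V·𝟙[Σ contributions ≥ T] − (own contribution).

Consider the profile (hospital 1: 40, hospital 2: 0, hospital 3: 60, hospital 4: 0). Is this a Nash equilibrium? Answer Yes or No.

Total = 100 ≥ 100: provided.
Hospital 1 (pledges 40, payoff 102): dropping to 0 → total 60, payoff 0. No gain.
Hospital 2 (pledges 0, payoff 142): pledging 50 → total 150, payoff 92. No gain.
Hospital 3 (pledges 60, payoff 82): dropping to 0 → total 40, payoff 0. No gain.
Hospital 4 (pledges 0, payoff 142): pledging 60 → total 160, payoff 82. No gain.

Yes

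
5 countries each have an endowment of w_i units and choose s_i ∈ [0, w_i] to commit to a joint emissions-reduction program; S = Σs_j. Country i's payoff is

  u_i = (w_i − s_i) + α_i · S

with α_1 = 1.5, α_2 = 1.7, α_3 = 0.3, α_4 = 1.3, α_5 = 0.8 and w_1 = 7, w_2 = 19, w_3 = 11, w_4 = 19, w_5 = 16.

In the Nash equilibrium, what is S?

45

∂u_i/∂s_i = α_i − 1, so country i contributes w_i if α_i > 1, else 0.
α_i > 1 for i ∈ {1, 2, 4}; NE contributions (7, 19, 0, 19, 0), S = 45.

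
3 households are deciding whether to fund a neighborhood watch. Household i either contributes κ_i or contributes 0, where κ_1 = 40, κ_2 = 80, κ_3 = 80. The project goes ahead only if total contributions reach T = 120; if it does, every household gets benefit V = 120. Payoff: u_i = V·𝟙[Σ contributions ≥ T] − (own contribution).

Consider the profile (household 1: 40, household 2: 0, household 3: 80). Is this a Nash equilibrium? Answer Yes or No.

Total = 120 ≥ 120: provided.
Household 1 (pledges 40, payoff 80): dropping to 0 → total 80, payoff 0. No gain.
Household 2 (pledges 0, payoff 120): pledging 80 → total 200, payoff 40. No gain.
Household 3 (pledges 80, payoff 40): dropping to 0 → total 40, payoff 0. No gain.

Yes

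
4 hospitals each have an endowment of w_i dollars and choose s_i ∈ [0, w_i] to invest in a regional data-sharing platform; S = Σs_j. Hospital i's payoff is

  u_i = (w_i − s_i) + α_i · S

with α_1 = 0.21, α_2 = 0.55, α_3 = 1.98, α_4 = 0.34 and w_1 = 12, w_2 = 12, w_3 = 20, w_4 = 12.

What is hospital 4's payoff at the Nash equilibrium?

∂u_i/∂s_i = α_i − 1, so hospital i contributes w_i if α_i > 1, else 0.
α_i > 1 for i ∈ {3}; NE contributions (0, 0, 20, 0), S = 20.
u_4 = (12 − 0) + 0.34·20 = 18.8.

18.8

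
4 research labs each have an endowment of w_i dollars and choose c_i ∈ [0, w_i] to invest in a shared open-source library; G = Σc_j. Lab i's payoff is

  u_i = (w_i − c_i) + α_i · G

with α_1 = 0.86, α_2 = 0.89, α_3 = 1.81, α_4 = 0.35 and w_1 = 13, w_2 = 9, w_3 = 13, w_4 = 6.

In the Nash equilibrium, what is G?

∂u_i/∂c_i = α_i − 1, so lab i contributes w_i if α_i > 1, else 0.
α_i > 1 for i ∈ {3}; NE contributions (0, 0, 13, 0), G = 13.

13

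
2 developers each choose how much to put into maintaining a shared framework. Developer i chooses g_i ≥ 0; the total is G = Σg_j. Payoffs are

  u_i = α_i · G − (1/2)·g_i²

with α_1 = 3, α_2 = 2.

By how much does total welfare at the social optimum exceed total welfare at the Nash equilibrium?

6.5

Developer i's FOC: ∂u_i/∂g_i = α_i − g_i = 0, so g_i* = α_i.
NE contributions = (3, 2); G = 5.
W^NE = (Σα)·G − ½Σα_i² = 5² − ½·13 = 18.5.
Planner sets g_i = Σα_j = 5 for every i, so G^SO = 2·5 = 10.
W^SO = (Σα)·G^SO − ½·2·(Σα)² = (2/2)·5² = 25.
Deadweight loss = W^SO − W^NE = 6.5.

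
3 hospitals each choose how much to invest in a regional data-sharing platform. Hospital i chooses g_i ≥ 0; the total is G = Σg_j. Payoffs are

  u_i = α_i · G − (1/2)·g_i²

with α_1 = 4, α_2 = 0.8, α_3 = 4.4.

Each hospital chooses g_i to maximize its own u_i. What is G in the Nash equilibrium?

9.2

Hospital i's FOC: ∂u_i/∂g_i = α_i − g_i = 0, so g_i* = α_i.
NE contributions = (4, 0.8, 4.4); G = 9.2.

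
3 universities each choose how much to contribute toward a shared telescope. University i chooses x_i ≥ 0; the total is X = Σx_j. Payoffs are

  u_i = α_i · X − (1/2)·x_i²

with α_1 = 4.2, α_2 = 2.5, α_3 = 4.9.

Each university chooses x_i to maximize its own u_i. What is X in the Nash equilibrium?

11.6

University i's FOC: ∂u_i/∂x_i = α_i − x_i = 0, so x_i* = α_i.
NE contributions = (4.2, 2.5, 4.9); X = 11.6.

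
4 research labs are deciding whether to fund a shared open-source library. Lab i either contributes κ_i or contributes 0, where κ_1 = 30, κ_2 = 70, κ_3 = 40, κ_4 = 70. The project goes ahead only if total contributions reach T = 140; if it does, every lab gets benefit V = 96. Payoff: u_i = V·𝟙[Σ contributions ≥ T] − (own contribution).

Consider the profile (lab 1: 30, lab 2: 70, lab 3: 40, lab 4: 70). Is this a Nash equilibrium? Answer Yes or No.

Total = 210 ≥ 140: provided.
Lab 1 (pledges 30, payoff 66): dropping to 0 → total 180, payoff 96. Profitable deviation.

No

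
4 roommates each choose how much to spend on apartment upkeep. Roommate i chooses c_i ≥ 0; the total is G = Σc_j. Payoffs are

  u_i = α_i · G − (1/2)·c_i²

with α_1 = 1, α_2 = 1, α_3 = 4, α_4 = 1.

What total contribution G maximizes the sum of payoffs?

Planner FOC: ∂(Σu_j)/∂c_i = (Σα_j) − c_i = 0, so c_i^SO = Σα_j = 7 for every i; G^SO = 28.

28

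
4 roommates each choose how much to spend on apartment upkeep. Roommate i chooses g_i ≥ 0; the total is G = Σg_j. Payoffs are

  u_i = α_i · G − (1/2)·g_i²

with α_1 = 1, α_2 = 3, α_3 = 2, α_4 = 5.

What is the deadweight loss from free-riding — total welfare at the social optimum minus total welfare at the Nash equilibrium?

140.5

Roommate i's FOC: ∂u_i/∂g_i = α_i − g_i = 0, so g_i* = α_i.
NE contributions = (1, 3, 2, 5); G = 11.
W^NE = (Σα)·G − ½Σα_i² = 11² − ½·39 = 101.5.
Planner sets g_i = Σα_j = 11 for every i, so G^SO = 4·11 = 44.
W^SO = (Σα)·G^SO − ½·4·(Σα)² = (4/2)·11² = 242.
Deadweight loss = W^SO − W^NE = 140.5.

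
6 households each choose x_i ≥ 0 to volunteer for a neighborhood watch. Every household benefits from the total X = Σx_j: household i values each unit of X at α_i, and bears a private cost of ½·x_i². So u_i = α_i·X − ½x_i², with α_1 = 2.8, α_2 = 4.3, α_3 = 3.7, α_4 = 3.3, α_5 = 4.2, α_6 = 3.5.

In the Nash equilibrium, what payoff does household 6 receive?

Household i's FOC: ∂u_i/∂x_i = α_i − x_i = 0, so x_i* = α_i.
NE contributions = (2.8, 4.3, 3.7, 3.3, 4.2, 3.5); X = 21.8.
u_6 = α_6·X − ½·(x_6)² = 3.5·21.8 − ½·3.5² = 70.175.

70.175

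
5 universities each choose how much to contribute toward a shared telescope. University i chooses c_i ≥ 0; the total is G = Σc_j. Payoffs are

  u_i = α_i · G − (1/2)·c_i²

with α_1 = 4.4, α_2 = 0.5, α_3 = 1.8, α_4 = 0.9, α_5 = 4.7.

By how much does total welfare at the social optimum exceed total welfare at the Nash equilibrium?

249.81

University i's FOC: ∂u_i/∂c_i = α_i − c_i = 0, so c_i* = α_i.
NE contributions = (4.4, 0.5, 1.8, 0.9, 4.7); G = 12.3.
W^NE = (Σα)·G − ½Σα_i² = 12.3² − ½·45.75 = 128.415.
Planner sets c_i = Σα_j = 12.3 for every i, so G^SO = 5·12.3 = 61.5.
W^SO = (Σα)·G^SO − ½·5·(Σα)² = (5/2)·12.3² = 378.225.
Deadweight loss = W^SO − W^NE = 249.81.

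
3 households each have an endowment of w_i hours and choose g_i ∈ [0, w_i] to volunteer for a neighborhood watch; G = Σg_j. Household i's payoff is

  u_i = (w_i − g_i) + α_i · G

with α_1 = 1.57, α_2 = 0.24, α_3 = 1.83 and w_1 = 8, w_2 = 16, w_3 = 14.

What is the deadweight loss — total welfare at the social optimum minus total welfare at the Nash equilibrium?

∂u_i/∂g_i = α_i − 1, so household i contributes w_i if α_i > 1, else 0.
α_i > 1 for i ∈ {1, 3}; NE contributions (8, 0, 14), G = 22.
W^NE = Σw_i − G^NE + (Σα_i)·G^NE = 38 + 2.64·22 = 96.08.
Planner: ∂(Σu_j)/∂g_i = Σα_j − 1 = 2.64 > 0, so everyone contributes w_i; G^SO = 38, W^SO = 38 + 2.64·38 = 138.32.
Deadweight loss = 42.24.

42.24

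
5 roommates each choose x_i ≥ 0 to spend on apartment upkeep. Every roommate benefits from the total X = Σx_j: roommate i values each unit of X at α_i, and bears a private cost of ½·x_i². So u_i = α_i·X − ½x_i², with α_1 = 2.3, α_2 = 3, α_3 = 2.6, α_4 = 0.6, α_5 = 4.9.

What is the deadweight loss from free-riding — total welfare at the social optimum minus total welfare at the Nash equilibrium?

Roommate i's FOC: ∂u_i/∂x_i = α_i − x_i = 0, so x_i* = α_i.
NE contributions = (2.3, 3, 2.6, 0.6, 4.9); X = 13.4.
W^NE = (Σα)·X − ½Σα_i² = 13.4² − ½·45.42 = 156.85.
Planner sets x_i = Σα_j = 13.4 for every i, so X^SO = 5·13.4 = 67.
W^SO = (Σα)·X^SO − ½·5·(Σα)² = (5/2)·13.4² = 448.9.
Deadweight loss = W^SO − W^NE = 292.05.

292.05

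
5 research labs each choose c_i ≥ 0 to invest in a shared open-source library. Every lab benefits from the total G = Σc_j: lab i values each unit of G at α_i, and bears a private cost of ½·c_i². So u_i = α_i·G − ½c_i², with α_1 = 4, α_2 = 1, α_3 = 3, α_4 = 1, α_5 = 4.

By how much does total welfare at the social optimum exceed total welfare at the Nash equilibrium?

275

Lab i's FOC: ∂u_i/∂c_i = α_i − c_i = 0, so c_i* = α_i.
NE contributions = (4, 1, 3, 1, 4); G = 13.
W^NE = (Σα)·G − ½Σα_i² = 13² − ½·43 = 147.5.
Planner sets c_i = Σα_j = 13 for every i, so G^SO = 5·13 = 65.
W^SO = (Σα)·G^SO − ½·5·(Σα)² = (5/2)·13² = 422.5.
Deadweight loss = W^SO − W^NE = 275.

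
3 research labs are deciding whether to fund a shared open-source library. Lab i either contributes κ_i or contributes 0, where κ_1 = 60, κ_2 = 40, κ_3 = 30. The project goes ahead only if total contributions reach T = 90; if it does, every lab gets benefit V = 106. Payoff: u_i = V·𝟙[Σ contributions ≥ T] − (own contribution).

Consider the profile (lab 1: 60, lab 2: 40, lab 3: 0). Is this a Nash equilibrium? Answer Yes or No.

Total = 100 ≥ 90: provided.
Lab 1 (pledges 60, payoff 46): dropping to 0 → total 40, payoff 0. No gain.
Lab 2 (pledges 40, payoff 66): dropping to 0 → total 60, payoff 0. No gain.
Lab 3 (pledges 0, payoff 106): pledging 30 → total 130, payoff 76. No gain.

Yes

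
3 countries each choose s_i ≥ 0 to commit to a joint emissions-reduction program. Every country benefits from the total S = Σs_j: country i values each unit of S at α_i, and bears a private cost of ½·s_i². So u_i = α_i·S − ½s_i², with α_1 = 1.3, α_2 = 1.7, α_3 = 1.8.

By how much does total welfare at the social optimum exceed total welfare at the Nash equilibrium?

15.43

Country i's FOC: ∂u_i/∂s_i = α_i − s_i = 0, so s_i* = α_i.
NE contributions = (1.3, 1.7, 1.8); S = 4.8.
W^NE = (Σα)·S − ½Σα_i² = 4.8² − ½·7.82 = 19.13.
Planner sets s_i = Σα_j = 4.8 for every i, so S^SO = 3·4.8 = 14.4.
W^SO = (Σα)·S^SO − ½·3·(Σα)² = (3/2)·4.8² = 34.56.
Deadweight loss = W^SO − W^NE = 15.43.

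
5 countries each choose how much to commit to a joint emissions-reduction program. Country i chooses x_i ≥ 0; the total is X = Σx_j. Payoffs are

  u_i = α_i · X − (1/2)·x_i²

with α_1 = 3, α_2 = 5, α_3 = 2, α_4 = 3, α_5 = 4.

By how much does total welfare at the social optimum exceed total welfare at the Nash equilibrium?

465

Country i's FOC: ∂u_i/∂x_i = α_i − x_i = 0, so x_i* = α_i.
NE contributions = (3, 5, 2, 3, 4); X = 17.
W^NE = (Σα)·X − ½Σα_i² = 17² − ½·63 = 257.5.
Planner sets x_i = Σα_j = 17 for every i, so X^SO = 5·17 = 85.
W^SO = (Σα)·X^SO − ½·5·(Σα)² = (5/2)·17² = 722.5.
Deadweight loss = W^SO − W^NE = 465.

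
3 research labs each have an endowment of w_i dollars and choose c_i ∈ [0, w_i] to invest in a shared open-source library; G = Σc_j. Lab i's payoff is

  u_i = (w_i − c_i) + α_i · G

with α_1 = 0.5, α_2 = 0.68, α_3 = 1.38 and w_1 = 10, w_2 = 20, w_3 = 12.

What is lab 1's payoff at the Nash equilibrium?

∂u_i/∂c_i = α_i − 1, so lab i contributes w_i if α_i > 1, else 0.
α_i > 1 for i ∈ {3}; NE contributions (0, 0, 12), G = 12.
u_1 = (10 − 0) + 0.5·12 = 16.

16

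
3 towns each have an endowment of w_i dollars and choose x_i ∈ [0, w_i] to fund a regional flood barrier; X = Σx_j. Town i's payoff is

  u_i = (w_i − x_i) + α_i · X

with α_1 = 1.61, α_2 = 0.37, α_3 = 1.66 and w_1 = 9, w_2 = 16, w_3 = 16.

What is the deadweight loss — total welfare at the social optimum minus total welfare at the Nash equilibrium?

∂u_i/∂x_i = α_i − 1, so town i contributes w_i if α_i > 1, else 0.
α_i > 1 for i ∈ {1, 3}; NE contributions (9, 0, 16), X = 25.
W^NE = Σw_i − X^NE + (Σα_i)·X^NE = 41 + 2.64·25 = 107.
Planner: ∂(Σu_j)/∂x_i = Σα_j − 1 = 2.64 > 0, so everyone contributes w_i; X^SO = 41, W^SO = 41 + 2.64·41 = 149.24.
Deadweight loss = 42.24.

42.24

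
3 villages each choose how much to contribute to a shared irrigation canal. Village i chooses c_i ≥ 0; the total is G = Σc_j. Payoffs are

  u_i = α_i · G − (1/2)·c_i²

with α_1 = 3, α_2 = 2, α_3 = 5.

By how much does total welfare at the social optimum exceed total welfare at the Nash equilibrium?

69

Village i's FOC: ∂u_i/∂c_i = α_i − c_i = 0, so c_i* = α_i.
NE contributions = (3, 2, 5); G = 10.
W^NE = (Σα)·G − ½Σα_i² = 10² − ½·38 = 81.
Planner sets c_i = Σα_j = 10 for every i, so G^SO = 3·10 = 30.
W^SO = (Σα)·G^SO − ½·3·(Σα)² = (3/2)·10² = 150.
Deadweight loss = W^SO − W^NE = 69.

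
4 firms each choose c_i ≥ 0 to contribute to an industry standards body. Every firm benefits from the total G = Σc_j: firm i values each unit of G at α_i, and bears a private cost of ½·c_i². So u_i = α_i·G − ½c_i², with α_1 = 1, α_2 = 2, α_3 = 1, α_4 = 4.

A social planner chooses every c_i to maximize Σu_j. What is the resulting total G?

32

Planner FOC: ∂(Σu_j)/∂c_i = (Σα_j) − c_i = 0, so c_i^SO = Σα_j = 8 for every i; G^SO = 32.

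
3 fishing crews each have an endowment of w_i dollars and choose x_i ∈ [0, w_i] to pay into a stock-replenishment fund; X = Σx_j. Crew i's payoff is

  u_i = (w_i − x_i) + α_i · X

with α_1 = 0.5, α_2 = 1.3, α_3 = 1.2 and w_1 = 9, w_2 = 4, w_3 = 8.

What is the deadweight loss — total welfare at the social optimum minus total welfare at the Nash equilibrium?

18

∂u_i/∂x_i = α_i − 1, so crew i contributes w_i if α_i > 1, else 0.
α_i > 1 for i ∈ {2, 3}; NE contributions (0, 4, 8), X = 12.
W^NE = Σw_i − X^NE + (Σα_i)·X^NE = 21 + 2·12 = 45.
Planner: ∂(Σu_j)/∂x_i = Σα_j − 1 = 2 > 0, so everyone contributes w_i; X^SO = 21, W^SO = 21 + 2·21 = 63.
Deadweight loss = 18.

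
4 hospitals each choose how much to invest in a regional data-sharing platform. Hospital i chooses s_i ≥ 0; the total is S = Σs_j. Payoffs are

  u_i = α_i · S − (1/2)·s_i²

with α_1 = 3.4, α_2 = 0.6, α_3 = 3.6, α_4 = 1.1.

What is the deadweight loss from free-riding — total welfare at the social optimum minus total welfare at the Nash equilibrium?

Hospital i's FOC: ∂u_i/∂s_i = α_i − s_i = 0, so s_i* = α_i.
NE contributions = (3.4, 0.6, 3.6, 1.1); S = 8.7.
W^NE = (Σα)·S − ½Σα_i² = 8.7² − ½·26.09 = 62.645.
Planner sets s_i = Σα_j = 8.7 for every i, so S^SO = 4·8.7 = 34.8.
W^SO = (Σα)·S^SO − ½·4·(Σα)² = (4/2)·8.7² = 151.38.
Deadweight loss = W^SO − W^NE = 88.735.

88.735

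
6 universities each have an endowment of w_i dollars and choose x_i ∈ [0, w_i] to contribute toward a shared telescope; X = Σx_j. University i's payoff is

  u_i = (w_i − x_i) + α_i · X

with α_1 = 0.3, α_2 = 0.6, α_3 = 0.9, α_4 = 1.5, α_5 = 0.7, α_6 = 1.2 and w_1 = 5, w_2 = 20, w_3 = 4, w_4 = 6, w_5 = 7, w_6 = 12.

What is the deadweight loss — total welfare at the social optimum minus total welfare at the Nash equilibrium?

∂u_i/∂x_i = α_i − 1, so university i contributes w_i if α_i > 1, else 0.
α_i > 1 for i ∈ {4, 6}; NE contributions (0, 0, 0, 6, 0, 12), X = 18.
W^NE = Σw_i − X^NE + (Σα_i)·X^NE = 54 + 4.2·18 = 129.6.
Planner: ∂(Σu_j)/∂x_i = Σα_j − 1 = 4.2 > 0, so everyone contributes w_i; X^SO = 54, W^SO = 54 + 4.2·54 = 280.8.
Deadweight loss = 151.2.

151.2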